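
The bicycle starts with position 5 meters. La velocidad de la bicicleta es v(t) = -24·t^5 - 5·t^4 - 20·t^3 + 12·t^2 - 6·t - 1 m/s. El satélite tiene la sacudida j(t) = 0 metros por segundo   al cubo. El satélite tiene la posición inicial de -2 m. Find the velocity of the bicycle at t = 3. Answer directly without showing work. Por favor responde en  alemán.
Die Geschwindigkeit bei t = 3 ist v = -6688.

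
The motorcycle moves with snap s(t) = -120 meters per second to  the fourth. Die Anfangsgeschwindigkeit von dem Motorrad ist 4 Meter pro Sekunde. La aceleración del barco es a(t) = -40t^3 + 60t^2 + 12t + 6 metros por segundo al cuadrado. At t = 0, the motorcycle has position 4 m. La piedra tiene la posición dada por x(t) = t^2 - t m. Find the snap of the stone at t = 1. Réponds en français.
Pour résoudre ceci, nous devons prendre 4 dérivées de notre équation de la position x(t) = t^2 - t. La dérivée de la position donne la vitesse: v(t) = 2·t - 1. La dérivée de la vitesse donne l'accélération: a(t) = 2. En prenant d/dt de a(t), nous trouvons j(t) = 0. En dérivant le jerk, nous obtenons le snap: s(t) = 0. Nous avons le snap s(t) = 0. En substituant t = 1: s(1) = 0.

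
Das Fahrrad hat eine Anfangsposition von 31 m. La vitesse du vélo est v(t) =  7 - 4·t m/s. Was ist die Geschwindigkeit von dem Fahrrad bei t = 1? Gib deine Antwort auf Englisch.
From the given velocity equation v(t) = 7 - 4·t, we substitute t = 1 to get v = 3.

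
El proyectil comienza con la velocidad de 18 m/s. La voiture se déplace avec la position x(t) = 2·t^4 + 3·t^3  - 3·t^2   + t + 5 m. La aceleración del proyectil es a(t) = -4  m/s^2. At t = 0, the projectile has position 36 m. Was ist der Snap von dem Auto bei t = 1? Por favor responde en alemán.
Um dies zu lösen, müssen wir 4 Ableitungen unserer Gleichung für die Position x(t) = 2·t^4 + 3·t^3 - 3·t^2 + t + 5 nehmen. Die Ableitung von der Position ergibt die Geschwindigkeit: v(t) = 8·t^3 + 9·t^2 - 6·t + 1. Durch Ableiten von der Geschwindigkeit erhalten wir die Beschleunigung: a(t) = 24·t^2 + 18·t - 6. Mit d/dt von a(t) finden wir j(t) = 48·t + 18. Die Ableitung von dem Ruck ergibt den Snap: s(t) = 48. Aus der Gleichung für den Snap s(t) = 48, setzen wir t = 1 ein und erhalten s = 48.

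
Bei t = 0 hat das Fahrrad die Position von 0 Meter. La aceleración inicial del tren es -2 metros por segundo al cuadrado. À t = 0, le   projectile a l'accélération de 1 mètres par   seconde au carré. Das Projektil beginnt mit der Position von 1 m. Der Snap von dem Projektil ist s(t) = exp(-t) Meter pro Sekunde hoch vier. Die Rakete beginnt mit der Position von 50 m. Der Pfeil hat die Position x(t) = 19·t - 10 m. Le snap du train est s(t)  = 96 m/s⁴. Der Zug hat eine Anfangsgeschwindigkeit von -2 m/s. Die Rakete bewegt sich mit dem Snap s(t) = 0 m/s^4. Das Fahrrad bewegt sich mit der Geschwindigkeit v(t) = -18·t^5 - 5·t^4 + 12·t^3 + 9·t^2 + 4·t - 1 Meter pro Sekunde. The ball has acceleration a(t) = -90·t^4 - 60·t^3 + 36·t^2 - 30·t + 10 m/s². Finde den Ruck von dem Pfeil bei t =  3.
Um dies zu lösen, müssen wir 3 Ableitungen unserer Gleichung für die Position x(t) = 19·t - 10 nehmen. Die Ableitung von der Position ergibt die Geschwindigkeit: v(t) = 19. Mit d/dt von v(t) finden wir a(t) = 0. Die Ableitung von der Beschleunigung ergibt den Ruck: j(t) = 0. Wir haben den Ruck j(t) = 0. Durch Einsetzen von t = 3: j(3) = 0.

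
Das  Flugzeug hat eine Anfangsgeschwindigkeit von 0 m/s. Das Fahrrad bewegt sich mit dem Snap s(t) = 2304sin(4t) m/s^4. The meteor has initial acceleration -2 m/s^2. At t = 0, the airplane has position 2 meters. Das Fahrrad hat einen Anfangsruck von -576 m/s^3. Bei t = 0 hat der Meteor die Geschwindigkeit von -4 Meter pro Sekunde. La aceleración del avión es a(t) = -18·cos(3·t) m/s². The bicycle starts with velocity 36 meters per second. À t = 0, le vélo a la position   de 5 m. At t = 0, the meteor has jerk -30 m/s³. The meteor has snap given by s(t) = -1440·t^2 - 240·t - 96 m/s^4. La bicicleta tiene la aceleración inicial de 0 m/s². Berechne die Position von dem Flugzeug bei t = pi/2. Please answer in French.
En partant de l'accélération a(t) = -18·cos(3·t), nous prenons 2 intégrales. En prenant ∫a(t)dt et en appliquant v(0) = 0, nous trouvons v(t) = -6·sin(3·t). La primitive de la vitesse, avec x(0) = 2, donne la position: x(t) = 2·cos(3·t). En utilisant x(t) = 2·cos(3·t) et en substituant t = pi/2, nous trouvons x = 0.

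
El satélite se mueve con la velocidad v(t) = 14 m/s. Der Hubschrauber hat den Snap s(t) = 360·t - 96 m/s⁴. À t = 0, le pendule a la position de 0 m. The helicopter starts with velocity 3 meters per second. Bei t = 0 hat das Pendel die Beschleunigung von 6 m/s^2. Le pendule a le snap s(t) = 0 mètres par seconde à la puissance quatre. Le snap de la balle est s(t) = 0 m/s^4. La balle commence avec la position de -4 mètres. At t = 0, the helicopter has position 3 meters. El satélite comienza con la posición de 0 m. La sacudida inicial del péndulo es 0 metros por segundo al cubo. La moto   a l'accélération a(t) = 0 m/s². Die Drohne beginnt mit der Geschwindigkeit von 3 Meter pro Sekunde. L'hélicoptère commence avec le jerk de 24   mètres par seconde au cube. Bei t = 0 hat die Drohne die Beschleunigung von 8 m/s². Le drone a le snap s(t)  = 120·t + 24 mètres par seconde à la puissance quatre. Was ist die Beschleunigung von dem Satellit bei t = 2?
Um dies zu lösen, müssen wir 1 Ableitung unserer Gleichung für die Geschwindigkeit v(t) = 14 nehmen. Durch Ableiten von der Geschwindigkeit erhalten wir die Beschleunigung: a(t) = 0. Wir haben die Beschleunigung a(t) = 0. Durch Einsetzen von t = 2: a(2) = 0.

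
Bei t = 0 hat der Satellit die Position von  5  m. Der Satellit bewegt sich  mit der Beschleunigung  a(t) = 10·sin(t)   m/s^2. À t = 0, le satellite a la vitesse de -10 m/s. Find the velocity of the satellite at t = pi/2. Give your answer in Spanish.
Necesitamos integrar nuestra ecuación de la aceleración a(t) = 10·sin(t) 1 vez. Tomando ∫a(t)dt y aplicando v(0) = -10, encontramos v(t) = -10·cos(t). Usando v(t) = -10·cos(t) y sustituyendo t = pi/2, encontramos v = 0.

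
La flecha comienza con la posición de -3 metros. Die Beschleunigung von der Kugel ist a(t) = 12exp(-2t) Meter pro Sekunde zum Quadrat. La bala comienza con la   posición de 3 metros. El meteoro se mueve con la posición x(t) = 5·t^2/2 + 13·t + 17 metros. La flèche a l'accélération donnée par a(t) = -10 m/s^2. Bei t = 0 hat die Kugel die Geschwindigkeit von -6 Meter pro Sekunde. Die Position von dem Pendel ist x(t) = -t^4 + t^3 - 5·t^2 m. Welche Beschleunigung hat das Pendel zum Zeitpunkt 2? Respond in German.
Um dies zu lösen, müssen wir 2 Ableitungen unserer Gleichung für die Position x(t) = -t^4 + t^3 - 5·t^2 nehmen. Mit d/dt von x(t) finden wir v(t) = -4·t^3 + 3·t^2 - 10·t. Mit d/dt von v(t) finden wir a(t) = -12·t^2 + 6·t - 10. Aus der Gleichung für die Beschleunigung a(t) = -12·t^2 + 6·t - 10, setzen wir t = 2 ein und erhalten a = -46.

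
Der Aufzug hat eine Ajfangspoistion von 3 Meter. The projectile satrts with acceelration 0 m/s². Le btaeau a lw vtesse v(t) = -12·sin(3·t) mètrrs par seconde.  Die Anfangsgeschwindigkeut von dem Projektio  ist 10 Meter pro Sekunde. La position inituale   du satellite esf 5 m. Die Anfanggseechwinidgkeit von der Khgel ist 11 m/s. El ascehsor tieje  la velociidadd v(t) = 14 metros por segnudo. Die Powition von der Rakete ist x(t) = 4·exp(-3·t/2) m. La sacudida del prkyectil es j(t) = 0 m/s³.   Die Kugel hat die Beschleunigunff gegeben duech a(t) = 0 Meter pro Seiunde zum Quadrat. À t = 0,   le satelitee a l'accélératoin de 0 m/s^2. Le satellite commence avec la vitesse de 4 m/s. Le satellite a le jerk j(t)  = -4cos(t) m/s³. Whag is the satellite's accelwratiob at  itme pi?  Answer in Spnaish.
Necesitamos integrar nuestra ecuación de la sacudida j(t) = -4·cos(t) 1 vez. Integrando la sacudida y usando la condición inicial a(0) = 0, obtenemos a(t) = -4·sin(t). De la ecuación de la aceleración a(t) = -4·sin(t), sustituimos t = pi para obtener a = 0.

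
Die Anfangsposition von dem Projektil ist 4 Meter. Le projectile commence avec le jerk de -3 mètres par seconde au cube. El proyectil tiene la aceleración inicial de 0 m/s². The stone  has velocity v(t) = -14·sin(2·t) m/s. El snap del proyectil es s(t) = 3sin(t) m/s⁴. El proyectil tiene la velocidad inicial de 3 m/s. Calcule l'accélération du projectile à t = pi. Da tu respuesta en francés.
Nous devons intégrer notre équation du snap s(t) = 3·sin(t) 2 fois. La primitive du snap est le jerk. En utilisant j(0) = -3, nous obtenons j(t) = -3·cos(t). En prenant ∫j(t)dt et en appliquant a(0) = 0, nous trouvons a(t) = -3·sin(t). En utilisant a(t) = -3·sin(t) et en substituant t = pi, nous trouvons a = 0.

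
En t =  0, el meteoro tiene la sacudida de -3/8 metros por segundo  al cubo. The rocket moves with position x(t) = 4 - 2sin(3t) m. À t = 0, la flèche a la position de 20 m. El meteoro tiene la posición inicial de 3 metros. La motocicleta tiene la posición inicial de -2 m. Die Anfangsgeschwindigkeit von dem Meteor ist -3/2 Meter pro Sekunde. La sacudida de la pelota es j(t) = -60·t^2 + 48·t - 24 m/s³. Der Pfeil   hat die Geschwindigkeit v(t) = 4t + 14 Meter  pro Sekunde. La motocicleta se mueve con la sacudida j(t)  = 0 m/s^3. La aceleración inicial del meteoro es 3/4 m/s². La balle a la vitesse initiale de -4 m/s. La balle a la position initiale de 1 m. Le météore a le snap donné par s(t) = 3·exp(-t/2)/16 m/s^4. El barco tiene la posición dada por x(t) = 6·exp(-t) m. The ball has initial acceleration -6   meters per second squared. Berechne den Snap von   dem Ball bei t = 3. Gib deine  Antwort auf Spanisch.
Debemos derivar nuestra ecuación de la sacudida j(t) = -60·t^2 + 48·t - 24 1 vez. Tomando d/dt de j(t), encontramos s(t) = 48 - 120·t. De la ecuación del snap s(t) = 48 - 120·t, sustituimos t = 3 para obtener s = -312.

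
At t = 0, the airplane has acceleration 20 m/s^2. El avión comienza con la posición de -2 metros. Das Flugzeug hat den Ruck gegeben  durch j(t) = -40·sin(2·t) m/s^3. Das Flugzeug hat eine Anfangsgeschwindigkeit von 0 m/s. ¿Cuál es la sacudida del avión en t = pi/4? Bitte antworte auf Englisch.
Using j(t) = -40·sin(2·t) and substituting t = pi/4, we find j = -40.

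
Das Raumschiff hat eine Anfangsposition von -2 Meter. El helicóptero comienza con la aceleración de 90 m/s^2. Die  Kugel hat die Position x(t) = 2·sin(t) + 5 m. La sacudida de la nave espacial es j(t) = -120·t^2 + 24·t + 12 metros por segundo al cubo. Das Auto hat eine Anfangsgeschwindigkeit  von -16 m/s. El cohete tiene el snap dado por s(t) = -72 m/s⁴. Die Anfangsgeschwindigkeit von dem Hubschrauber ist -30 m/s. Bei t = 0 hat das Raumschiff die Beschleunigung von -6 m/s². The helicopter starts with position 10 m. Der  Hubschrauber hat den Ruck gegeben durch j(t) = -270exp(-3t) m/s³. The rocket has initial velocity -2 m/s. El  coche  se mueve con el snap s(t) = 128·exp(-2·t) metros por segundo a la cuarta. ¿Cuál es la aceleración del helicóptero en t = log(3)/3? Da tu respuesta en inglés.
To solve this, we need to take 1 integral of our jerk equation j(t) = -270·exp(-3·t). Integrating jerk and using the initial condition a(0) = 90, we get a(t) = 90·exp(-3·t). From the given acceleration equation a(t) = 90·exp(-3·t), we substitute t = log(3)/3 to get a = 30.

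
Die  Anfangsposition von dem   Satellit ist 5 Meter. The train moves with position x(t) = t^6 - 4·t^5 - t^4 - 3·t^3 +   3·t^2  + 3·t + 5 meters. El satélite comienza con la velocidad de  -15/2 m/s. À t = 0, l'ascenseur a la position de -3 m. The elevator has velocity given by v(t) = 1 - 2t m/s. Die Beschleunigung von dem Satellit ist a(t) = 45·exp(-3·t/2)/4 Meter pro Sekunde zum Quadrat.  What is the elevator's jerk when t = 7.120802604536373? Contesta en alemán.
Ausgehend von der Geschwindigkeit v(t) = 1 - 2·t, nehmen wir 2 Ableitungen. Mit d/dt von v(t) finden wir a(t) = -2. Die Ableitung von der Beschleunigung ergibt den Ruck: j(t) = 0. Aus der Gleichung für den Ruck j(t) = 0, setzen wir t = 7.120802604536373 ein und erhalten j = 0.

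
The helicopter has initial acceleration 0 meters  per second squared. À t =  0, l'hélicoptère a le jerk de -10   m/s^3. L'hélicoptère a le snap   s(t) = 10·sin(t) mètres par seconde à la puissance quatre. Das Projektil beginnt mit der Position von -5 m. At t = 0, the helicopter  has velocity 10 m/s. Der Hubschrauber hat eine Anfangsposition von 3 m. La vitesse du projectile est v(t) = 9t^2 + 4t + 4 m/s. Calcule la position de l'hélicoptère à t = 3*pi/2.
Pour résoudre ceci, nous devons prendre 4 intégrales de notre équation du snap s(t) = 10·sin(t). L'intégrale du snap, avec j(0) = -10, donne le jerk: j(t) = -10·cos(t). En intégrant le jerk et en utilisant la condition initiale a(0) = 0, nous obtenons a(t) = -10·sin(t). L'intégrale de l'accélération, avec v(0) = 10, donne la vitesse: v(t) = 10·cos(t). L'intégrale de la vitesse est la position. En utilisant x(0) = 3, nous obtenons x(t) = 10·sin(t) + 3. De l'équation de la position x(t) = 10·sin(t) + 3, nous substituons t = 3*pi/2 pour obtenir x = -7.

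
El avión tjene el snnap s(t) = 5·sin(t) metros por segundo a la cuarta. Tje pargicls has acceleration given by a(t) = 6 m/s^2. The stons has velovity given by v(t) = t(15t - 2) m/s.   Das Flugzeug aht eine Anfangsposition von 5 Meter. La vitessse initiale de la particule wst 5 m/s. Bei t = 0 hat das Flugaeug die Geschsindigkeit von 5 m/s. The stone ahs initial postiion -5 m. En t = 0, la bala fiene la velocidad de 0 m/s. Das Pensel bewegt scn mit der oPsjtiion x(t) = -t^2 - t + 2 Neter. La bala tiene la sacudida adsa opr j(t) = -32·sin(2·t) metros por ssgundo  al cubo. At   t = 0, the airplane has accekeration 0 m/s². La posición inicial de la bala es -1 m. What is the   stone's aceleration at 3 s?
To solve this, we need to take 1 derivative of our velocity equation v(t) = t·(15·t - 2). Differentiating velocity, we get acceleration: a(t) = 30·t - 2. We have acceleration a(t) = 30·t - 2. Substituting t = 3: a(3) = 88.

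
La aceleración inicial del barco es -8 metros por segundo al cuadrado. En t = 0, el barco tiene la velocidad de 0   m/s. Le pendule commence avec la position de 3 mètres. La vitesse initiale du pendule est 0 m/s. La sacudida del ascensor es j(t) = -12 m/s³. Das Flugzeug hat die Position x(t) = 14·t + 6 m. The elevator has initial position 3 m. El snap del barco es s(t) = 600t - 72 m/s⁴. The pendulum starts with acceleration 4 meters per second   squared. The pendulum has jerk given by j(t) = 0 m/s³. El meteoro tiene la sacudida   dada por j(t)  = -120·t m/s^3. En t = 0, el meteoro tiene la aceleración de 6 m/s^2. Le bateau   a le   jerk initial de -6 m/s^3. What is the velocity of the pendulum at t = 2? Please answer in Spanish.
Debemos encontrar la antiderivada de nuestra ecuación de la sacudida j(t) = 0 2 veces. La antiderivada de la sacudida es la aceleración. Usando a(0) = 4, obtenemos a(t) = 4. Tomando ∫a(t)dt y aplicando v(0) = 0, encontramos v(t) = 4·t. Usando v(t) = 4·t y sustituyendo t = 2, encontramos v = 8.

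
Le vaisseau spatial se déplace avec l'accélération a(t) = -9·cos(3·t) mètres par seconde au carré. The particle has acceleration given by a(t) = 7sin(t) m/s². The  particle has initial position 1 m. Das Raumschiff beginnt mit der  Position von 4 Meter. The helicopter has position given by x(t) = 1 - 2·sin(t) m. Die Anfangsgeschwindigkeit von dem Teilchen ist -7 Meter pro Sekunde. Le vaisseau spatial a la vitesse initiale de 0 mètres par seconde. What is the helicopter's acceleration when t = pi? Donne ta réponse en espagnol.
Para resolver esto, necesitamos tomar 2 derivadas de nuestra ecuación de la posición x(t) = 1 - 2·sin(t). Derivando la posición, obtenemos la velocidad: v(t) = -2·cos(t). La derivada de la velocidad da la aceleración: a(t) = 2·sin(t). De la ecuación de la aceleración a(t) = 2·sin(t), sustituimos t = pi para obtener a = 0.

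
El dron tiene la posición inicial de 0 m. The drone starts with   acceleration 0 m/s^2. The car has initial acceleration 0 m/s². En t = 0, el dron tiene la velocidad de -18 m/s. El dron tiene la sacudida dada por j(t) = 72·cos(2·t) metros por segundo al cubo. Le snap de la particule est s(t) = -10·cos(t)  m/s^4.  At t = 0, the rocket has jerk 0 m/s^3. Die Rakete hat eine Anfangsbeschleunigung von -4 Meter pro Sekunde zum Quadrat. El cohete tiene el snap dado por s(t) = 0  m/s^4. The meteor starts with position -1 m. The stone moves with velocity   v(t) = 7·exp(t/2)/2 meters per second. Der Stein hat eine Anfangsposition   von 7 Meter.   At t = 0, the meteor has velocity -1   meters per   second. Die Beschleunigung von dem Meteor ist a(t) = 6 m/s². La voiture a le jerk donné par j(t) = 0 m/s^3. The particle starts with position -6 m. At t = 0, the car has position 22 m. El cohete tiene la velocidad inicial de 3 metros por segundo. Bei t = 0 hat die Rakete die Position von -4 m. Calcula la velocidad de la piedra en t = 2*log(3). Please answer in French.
De l'équation de la vitesse v(t) = 7·exp(t/2)/2, nous substituons t = 2*log(3) pour obtenir v = 21/2.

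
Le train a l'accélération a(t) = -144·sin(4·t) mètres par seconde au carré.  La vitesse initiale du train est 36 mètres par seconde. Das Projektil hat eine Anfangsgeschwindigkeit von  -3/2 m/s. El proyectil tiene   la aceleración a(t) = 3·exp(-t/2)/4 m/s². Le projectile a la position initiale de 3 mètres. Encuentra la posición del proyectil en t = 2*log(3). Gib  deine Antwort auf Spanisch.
Partiendo de la aceleración a(t) = 3·exp(-t/2)/4, tomamos 2 antiderivadas. Tomando ∫a(t)dt y aplicando v(0) = -3/2, encontramos v(t) = -3·exp(-t/2)/2. Tomando ∫v(t)dt y aplicando x(0) = 3, encontramos x(t) = 3·exp(-t/2). Tenemos la posición x(t) = 3·exp(-t/2). Sustituyendo t = 2*log(3): x(2*log(3)) = 1.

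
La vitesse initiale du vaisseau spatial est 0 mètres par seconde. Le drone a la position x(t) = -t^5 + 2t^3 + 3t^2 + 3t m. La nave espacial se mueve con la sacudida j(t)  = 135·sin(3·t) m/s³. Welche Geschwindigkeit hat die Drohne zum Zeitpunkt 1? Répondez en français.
En partant de la position x(t) = -t^5 + 2·t^3 + 3·t^2 + 3·t, nous prenons 1 dérivée. En dérivant la position, nous obtenons la vitesse: v(t) = -5·t^4 + 6·t^2 + 6·t + 3. En utilisant v(t) = -5·t^4 + 6·t^2 + 6·t + 3 et en substituant t = 1, nous trouvons v = 10.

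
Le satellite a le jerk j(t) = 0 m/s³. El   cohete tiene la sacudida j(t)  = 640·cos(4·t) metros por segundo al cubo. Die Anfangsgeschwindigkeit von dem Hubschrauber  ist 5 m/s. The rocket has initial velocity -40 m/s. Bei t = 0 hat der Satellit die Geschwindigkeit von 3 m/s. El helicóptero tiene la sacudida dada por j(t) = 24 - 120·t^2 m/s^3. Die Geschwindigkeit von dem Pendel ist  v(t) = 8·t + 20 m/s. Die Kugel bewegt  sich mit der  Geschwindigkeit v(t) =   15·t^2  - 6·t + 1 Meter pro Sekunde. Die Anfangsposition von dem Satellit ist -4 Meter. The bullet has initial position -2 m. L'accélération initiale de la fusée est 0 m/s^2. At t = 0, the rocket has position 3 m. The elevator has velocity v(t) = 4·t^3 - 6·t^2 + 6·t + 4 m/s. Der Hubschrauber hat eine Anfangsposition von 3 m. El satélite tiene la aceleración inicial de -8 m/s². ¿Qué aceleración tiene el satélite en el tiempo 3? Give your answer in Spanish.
Partiendo de la sacudida j(t) = 0, tomamos 1 antiderivada. Integrando la sacudida y usando la condición inicial a(0) = -8, obtenemos a(t) = -8. Usando a(t) = -8 y sustituyendo t = 3, encontramos a = -8.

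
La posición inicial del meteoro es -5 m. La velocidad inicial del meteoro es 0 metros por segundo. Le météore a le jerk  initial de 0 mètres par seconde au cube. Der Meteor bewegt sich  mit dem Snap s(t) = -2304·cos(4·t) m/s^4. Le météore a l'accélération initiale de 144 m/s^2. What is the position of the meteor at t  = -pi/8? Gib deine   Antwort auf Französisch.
Nous devons intégrer notre équation du snap s(t) = -2304·cos(4·t) 4 fois. En prenant ∫s(t)dt et en appliquant j(0) = 0, nous trouvons j(t) = -576·sin(4·t). En prenant ∫j(t)dt et en appliquant a(0) = 144, nous trouvons a(t) = 144·cos(4·t). En prenant ∫a(t)dt et en appliquant v(0) = 0, nous trouvons v(t) = 36·sin(4·t). L'intégrale de la vitesse, avec x(0) = -5, donne la position: x(t) = 4 - 9·cos(4·t). Nous avons la position x(t) = 4 - 9·cos(4·t). En substituant t = -pi/8: x(-pi/8) = 4.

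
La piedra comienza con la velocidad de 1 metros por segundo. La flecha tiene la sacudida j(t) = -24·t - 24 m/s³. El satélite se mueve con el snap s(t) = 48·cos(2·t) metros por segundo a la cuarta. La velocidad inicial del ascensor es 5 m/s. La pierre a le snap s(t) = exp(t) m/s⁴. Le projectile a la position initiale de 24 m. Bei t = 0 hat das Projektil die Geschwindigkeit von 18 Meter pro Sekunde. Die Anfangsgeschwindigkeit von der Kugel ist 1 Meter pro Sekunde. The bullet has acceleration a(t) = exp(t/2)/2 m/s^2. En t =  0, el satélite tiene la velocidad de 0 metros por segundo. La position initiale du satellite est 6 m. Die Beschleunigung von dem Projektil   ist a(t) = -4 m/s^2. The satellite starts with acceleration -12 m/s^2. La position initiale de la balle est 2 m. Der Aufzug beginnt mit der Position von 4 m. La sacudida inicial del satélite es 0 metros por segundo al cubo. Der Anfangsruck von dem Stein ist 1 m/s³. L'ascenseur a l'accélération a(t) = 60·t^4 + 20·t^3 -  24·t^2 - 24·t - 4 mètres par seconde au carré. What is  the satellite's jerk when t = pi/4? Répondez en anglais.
We need to integrate our snap equation s(t) = 48·cos(2·t) 1 time. Finding the integral of s(t) and using j(0) = 0: j(t) = 24·sin(2·t). From the given jerk equation j(t) = 24·sin(2·t), we substitute t = pi/4 to get j = 24.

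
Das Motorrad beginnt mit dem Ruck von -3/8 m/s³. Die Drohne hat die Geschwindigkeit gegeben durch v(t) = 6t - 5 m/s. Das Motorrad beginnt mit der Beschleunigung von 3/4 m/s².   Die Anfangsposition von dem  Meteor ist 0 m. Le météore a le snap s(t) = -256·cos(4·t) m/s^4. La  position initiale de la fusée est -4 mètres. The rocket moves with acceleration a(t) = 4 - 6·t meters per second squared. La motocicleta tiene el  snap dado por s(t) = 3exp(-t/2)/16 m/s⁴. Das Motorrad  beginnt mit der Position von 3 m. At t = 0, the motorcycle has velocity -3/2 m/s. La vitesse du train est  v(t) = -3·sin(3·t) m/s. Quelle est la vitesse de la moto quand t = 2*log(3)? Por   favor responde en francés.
En partant du snap s(t) = 3·exp(-t/2)/16, nous prenons 3 primitives. La primitive du snap, avec j(0) = -3/8, donne le jerk: j(t) = -3·exp(-t/2)/8. L'intégrale du jerk est l'accélération. En utilisant a(0) = 3/4, nous obtenons a(t) = 3·exp(-t/2)/4. En intégrant l'accélération et en utilisant la condition initiale v(0) = -3/2, nous obtenons v(t) = -3·exp(-t/2)/2. Nous avons la vitesse v(t) = -3·exp(-t/2)/2. En substituant t = 2*log(3): v(2*log(3)) = -1/2.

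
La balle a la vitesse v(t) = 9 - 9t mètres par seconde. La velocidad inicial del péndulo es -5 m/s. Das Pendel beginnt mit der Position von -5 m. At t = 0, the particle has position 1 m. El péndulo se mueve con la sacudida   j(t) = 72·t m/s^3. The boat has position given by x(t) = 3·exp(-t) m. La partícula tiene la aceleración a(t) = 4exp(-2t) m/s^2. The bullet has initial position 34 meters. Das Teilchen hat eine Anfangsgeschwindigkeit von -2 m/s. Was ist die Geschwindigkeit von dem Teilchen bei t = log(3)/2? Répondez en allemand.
Ausgehend von der Beschleunigung a(t) = 4·exp(-2·t), nehmen wir 1 Integral. Die Stammfunktion von der Beschleunigung, mit v(0) = -2, ergibt die Geschwindigkeit: v(t) = -2·exp(-2·t). Aus der Gleichung für die Geschwindigkeit v(t) = -2·exp(-2·t), setzen wir t = log(3)/2 ein und erhalten v = -2/3.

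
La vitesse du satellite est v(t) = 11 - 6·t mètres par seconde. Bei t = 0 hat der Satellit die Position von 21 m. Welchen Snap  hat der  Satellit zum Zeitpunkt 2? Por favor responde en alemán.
Um dies zu lösen, müssen wir 3 Ableitungen unserer Gleichung für die Geschwindigkeit v(t) = 11 - 6·t nehmen. Durch Ableiten von der Geschwindigkeit erhalten wir die Beschleunigung: a(t) = -6. Durch Ableiten von der Beschleunigung erhalten wir den Ruck: j(t) = 0. Die Ableitung von dem Ruck ergibt den Snap: s(t) = 0. Wir haben den Snap s(t) = 0. Durch Einsetzen von t = 2: s(2) = 0.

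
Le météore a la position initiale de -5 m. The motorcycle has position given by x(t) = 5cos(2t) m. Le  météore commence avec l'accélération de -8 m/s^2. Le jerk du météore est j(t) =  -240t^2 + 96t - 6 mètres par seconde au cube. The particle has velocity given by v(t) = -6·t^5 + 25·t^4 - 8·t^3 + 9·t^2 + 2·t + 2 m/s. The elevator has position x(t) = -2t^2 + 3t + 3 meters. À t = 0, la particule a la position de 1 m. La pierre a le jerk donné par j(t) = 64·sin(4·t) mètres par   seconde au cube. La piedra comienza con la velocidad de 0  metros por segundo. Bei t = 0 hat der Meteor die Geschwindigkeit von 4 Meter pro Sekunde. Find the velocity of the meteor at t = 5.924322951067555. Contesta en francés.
Pour résoudre ceci, nous devons prendre 2 intégrales de notre équation du jerk j(t) = -240·t^2 + 96·t - 6. En intégrant le jerk et en utilisant la condition initiale a(0) = -8, nous obtenons a(t) = -80·t^3 + 48·t^2 - 6·t - 8. L'intégrale de l'accélération, avec v(0) = 4, donne la vitesse: v(t) = -20·t^4 + 16·t^3 - 3·t^2 - 8·t + 4. Nous avons la vitesse v(t) = -20·t^4 + 16·t^3 - 3·t^2 - 8·t + 4. En substituant t = 5.924322951067555: v(5.924322951067555) = -21458.6488100214.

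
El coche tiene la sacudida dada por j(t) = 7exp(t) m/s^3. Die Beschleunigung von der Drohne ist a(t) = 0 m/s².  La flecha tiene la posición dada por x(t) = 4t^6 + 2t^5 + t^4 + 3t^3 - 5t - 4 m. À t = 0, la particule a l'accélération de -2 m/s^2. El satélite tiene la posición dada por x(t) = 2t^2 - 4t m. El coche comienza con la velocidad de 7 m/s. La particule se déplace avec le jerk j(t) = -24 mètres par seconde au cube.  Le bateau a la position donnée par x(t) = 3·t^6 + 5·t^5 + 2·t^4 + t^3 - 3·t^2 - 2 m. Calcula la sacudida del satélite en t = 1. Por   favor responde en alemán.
Ausgehend von der Position x(t) = 2·t^2 - 4·t, nehmen wir 3 Ableitungen. Die Ableitung von der Position ergibt die Geschwindigkeit: v(t) = 4·t - 4. Mit d/dt von v(t) finden wir a(t) = 4. Mit d/dt von a(t) finden wir j(t) = 0. Wir haben den Ruck j(t) = 0. Durch Einsetzen von t = 1: j(1) = 0.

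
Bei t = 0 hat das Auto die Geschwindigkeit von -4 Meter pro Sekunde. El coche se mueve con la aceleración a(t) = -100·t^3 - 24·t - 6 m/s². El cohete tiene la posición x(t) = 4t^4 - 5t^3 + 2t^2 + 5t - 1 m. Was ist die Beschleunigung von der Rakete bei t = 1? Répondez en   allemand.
Wir müssen unsere Gleichung für die Position x(t) = 4·t^4 - 5·t^3 + 2·t^2 + 5·t - 1 2-mal ableiten. Durch Ableiten von der Position erhalten wir die Geschwindigkeit: v(t) = 16·t^3 - 15·t^2 + 4·t + 5. Die Ableitung von der Geschwindigkeit ergibt die Beschleunigung: a(t) = 48·t^2 - 30·t + 4. Mit a(t) = 48·t^2 - 30·t + 4 und Einsetzen von t = 1, finden wir a = 22.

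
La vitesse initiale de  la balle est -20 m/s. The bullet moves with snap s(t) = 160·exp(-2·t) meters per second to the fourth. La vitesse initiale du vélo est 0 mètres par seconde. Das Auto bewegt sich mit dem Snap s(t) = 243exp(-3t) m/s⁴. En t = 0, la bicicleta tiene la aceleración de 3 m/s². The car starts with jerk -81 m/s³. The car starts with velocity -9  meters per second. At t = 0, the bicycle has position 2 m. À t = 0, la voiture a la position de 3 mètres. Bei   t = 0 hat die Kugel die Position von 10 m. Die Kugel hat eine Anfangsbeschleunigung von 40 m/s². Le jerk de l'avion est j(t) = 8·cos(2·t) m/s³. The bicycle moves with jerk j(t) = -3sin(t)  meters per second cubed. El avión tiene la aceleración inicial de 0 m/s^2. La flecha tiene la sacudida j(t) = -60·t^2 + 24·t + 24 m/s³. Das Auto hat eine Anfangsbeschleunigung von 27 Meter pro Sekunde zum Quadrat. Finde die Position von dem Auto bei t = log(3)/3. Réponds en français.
Pour résoudre ceci, nous devons prendre 4 primitives de notre équation du snap s(t) = 243·exp(-3·t). En intégrant le snap et en utilisant la condition initiale j(0) = -81, nous obtenons j(t) = -81·exp(-3·t). La primitive du jerk, avec a(0) = 27, donne l'accélération: a(t) = 27·exp(-3·t). En prenant ∫a(t)dt et en appliquant v(0) = -9, nous trouvons v(t) = -9·exp(-3·t). En intégrant la vitesse et en utilisant la condition initiale x(0) = 3, nous obtenons x(t) = 3·exp(-3·t). En utilisant x(t) = 3·exp(-3·t) et en substituant t = log(3)/3, nous trouvons x = 1.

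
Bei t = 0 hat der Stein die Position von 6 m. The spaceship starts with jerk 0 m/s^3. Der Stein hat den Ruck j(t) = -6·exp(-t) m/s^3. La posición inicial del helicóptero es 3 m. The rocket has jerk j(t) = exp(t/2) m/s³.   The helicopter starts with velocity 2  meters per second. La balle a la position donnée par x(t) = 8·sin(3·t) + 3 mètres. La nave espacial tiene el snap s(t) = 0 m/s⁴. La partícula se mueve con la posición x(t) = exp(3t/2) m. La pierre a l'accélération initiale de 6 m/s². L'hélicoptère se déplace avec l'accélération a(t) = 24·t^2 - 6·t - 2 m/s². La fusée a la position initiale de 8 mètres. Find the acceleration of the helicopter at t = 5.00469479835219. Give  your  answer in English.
Using a(t) = 24·t^2 - 6·t - 2 and substituting t = 5.00469479835219, we find a = 569.099111801570.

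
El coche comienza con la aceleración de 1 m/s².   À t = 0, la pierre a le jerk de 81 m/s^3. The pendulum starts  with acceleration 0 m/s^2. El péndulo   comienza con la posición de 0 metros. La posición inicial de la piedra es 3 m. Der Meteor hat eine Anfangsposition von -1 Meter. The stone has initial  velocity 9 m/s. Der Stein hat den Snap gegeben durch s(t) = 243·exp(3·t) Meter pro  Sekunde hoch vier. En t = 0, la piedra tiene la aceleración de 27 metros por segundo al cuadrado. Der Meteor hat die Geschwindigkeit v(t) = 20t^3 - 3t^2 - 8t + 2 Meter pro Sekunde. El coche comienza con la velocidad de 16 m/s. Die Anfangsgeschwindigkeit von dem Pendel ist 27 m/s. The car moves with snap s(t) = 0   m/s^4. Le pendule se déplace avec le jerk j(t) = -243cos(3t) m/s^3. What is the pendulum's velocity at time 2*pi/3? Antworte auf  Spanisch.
Debemos encontrar la integral de nuestra ecuación de la sacudida j(t) = -243·cos(3·t) 2 veces. La integral de la sacudida es la aceleración. Usando a(0) = 0, obtenemos a(t) = -81·sin(3·t). La antiderivada de la aceleración, con v(0) = 27, da la velocidad: v(t) = 27·cos(3·t). Tenemos la velocidad v(t) = 27·cos(3·t). Sustituyendo t = 2*pi/3: v(2*pi/3) = 27.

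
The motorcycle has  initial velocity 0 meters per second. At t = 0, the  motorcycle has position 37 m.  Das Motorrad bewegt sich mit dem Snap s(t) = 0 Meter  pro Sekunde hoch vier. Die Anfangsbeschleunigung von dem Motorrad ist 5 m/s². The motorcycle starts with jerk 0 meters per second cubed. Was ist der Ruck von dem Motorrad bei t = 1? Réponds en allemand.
Um dies zu lösen, müssen wir 1 Stammfunktion unserer Gleichung für den Snap s(t) = 0 finden. Mit ∫s(t)dt und Anwendung von j(0) = 0, finden wir j(t) = 0. Wir haben den Ruck j(t) = 0. Durch Einsetzen von t = 1: j(1) = 0.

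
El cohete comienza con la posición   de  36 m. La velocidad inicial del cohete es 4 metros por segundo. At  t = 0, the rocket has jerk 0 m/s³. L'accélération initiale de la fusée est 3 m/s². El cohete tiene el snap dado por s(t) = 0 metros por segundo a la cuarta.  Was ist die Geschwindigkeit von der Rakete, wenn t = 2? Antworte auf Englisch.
We must find the antiderivative of our snap equation s(t) = 0 3 times. Integrating snap and using the initial condition j(0) = 0, we get j(t) = 0. The integral of jerk, with a(0) = 3, gives acceleration: a(t) = 3. Taking ∫a(t)dt and applying v(0) = 4, we find v(t) = 3·t + 4. Using v(t) = 3·t + 4 and substituting t = 2, we find v = 10.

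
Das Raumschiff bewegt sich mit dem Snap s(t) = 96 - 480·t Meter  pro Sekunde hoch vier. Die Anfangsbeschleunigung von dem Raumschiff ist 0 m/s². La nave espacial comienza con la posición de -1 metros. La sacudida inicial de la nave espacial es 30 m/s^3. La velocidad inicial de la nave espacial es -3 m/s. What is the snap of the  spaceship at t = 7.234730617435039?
From the given snap equation s(t) = 96 - 480·t, we substitute t = 7.234730617435039 to get s = -3376.67069636882.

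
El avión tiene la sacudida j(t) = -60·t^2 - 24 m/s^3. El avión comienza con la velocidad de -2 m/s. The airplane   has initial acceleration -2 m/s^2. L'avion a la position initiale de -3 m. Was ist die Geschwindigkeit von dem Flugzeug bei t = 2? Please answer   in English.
To find the answer, we compute 2 antiderivatives of j(t) = -60·t^2 - 24. Taking ∫j(t)dt and applying a(0) = -2, we find a(t) = -20·t^3 - 24·t - 2. Finding the integral of a(t) and using v(0) = -2: v(t) = -5·t^4 - 12·t^2 - 2·t - 2. From the given velocity equation v(t) = -5·t^4 - 12·t^2 - 2·t - 2, we substitute t = 2 to get v = -134.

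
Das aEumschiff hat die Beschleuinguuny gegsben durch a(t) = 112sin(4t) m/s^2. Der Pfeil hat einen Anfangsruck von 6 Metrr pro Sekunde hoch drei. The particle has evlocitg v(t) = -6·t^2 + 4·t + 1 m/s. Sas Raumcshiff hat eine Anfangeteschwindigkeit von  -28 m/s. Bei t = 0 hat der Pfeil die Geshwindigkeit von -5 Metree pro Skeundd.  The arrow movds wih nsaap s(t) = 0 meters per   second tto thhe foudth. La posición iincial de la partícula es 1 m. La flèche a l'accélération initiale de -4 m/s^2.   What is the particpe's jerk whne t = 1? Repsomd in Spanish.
Debemos derivar nuestra ecuación de la velocidad v(t) = -6·t^2 + 4·t + 1 2 veces. Tomando d/dt de v(t), encontramos a(t) = 4 - 12·t. Derivando la aceleración, obtenemos la sacudida: j(t) = -12. Tenemos la sacudida j(t) = -12. Sustituyendo t = 1: j(1) = -12.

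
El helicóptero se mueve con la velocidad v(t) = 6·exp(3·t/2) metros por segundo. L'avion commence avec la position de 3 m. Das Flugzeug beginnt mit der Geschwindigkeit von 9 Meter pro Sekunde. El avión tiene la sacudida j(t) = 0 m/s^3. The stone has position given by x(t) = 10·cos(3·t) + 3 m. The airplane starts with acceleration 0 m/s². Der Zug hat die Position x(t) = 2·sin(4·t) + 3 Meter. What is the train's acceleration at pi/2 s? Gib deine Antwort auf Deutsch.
Ausgehend von der Position x(t) = 2·sin(4·t) + 3, nehmen wir 2 Ableitungen. Mit d/dt von x(t) finden wir v(t) = 8·cos(4·t). Durch Ableiten von der Geschwindigkeit erhalten wir die Beschleunigung: a(t) = -32·sin(4·t). Mit a(t) = -32·sin(4·t) und Einsetzen von t = pi/2, finden wir a = 0.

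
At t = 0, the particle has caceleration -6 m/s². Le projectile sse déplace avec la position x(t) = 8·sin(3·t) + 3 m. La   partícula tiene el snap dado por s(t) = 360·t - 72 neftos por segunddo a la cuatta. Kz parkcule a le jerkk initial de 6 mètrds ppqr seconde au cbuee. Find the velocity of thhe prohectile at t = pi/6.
To solve this, we need to take 1 derivative of our position equation x(t) = 8·sin(3·t) + 3. The derivative of position gives velocity: v(t) = 24·cos(3·t). From the given velocity equation v(t) = 24·cos(3·t), we substitute t = pi/6 to get v = 0.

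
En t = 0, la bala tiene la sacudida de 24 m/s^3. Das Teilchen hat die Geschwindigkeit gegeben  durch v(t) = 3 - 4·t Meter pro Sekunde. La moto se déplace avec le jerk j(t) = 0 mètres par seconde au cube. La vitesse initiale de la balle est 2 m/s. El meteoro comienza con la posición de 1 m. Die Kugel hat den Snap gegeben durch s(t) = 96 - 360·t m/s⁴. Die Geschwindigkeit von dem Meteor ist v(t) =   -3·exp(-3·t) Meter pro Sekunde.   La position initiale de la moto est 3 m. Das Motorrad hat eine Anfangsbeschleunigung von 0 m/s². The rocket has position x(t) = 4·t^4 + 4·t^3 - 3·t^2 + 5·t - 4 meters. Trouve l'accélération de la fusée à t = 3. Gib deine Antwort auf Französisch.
En partant de la position x(t) = 4·t^4 + 4·t^3 - 3·t^2 + 5·t - 4, nous prenons 2 dérivées. La dérivée de la position donne la vitesse: v(t) = 16·t^3 + 12·t^2 - 6·t + 5. En prenant d/dt de v(t), nous trouvons a(t) = 48·t^2 + 24·t - 6. En utilisant a(t) = 48·t^2 + 24·t - 6 et en substituant t = 3, nous trouvons a = 498.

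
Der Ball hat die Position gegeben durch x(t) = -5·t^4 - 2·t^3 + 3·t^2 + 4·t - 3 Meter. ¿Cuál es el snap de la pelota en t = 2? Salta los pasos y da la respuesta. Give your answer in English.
The answer is -120.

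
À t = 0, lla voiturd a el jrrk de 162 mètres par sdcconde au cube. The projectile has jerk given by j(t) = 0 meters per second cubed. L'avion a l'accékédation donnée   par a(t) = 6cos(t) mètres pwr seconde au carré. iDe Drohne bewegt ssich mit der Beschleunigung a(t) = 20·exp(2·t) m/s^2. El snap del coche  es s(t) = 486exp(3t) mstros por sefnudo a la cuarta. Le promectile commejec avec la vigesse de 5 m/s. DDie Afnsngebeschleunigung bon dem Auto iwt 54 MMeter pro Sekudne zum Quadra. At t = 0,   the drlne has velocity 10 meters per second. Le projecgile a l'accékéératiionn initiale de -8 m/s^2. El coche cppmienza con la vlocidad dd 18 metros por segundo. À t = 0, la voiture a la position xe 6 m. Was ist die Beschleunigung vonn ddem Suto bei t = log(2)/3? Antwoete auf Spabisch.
Debemos encontrar la antiderivada de nuestra ecuación del snap s(t) = 486·exp(3·t) 2 veces. Tomando ∫s(t)dt y aplicando j(0) = 162, encontramos j(t) = 162·exp(3·t). Integrando la sacudida y usando la condición inicial a(0) = 54, obtenemos a(t) = 54·exp(3·t). De la ecuación de la aceleración a(t) = 54·exp(3·t), sustituimos t = log(2)/3 para obtener a = 108.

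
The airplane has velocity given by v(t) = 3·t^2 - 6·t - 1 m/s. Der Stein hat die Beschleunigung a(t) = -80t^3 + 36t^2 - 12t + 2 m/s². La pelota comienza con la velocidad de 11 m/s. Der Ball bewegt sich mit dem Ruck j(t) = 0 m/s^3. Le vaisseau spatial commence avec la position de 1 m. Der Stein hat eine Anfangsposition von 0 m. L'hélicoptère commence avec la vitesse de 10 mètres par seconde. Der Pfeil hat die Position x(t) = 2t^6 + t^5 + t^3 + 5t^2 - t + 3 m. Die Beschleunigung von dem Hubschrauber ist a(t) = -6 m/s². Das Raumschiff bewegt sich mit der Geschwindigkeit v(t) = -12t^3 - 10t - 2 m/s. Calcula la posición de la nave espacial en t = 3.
Partiendo de la velocidad v(t) = -12·t^3 - 10·t - 2, tomamos 1 integral. La integral de la velocidad, con x(0) = 1, da la posición: x(t) = -3·t^4 - 5·t^2 - 2·t + 1. De la ecuación de la posición x(t) = -3·t^4 - 5·t^2 - 2·t + 1, sustituimos t = 3 para obtener x = -293.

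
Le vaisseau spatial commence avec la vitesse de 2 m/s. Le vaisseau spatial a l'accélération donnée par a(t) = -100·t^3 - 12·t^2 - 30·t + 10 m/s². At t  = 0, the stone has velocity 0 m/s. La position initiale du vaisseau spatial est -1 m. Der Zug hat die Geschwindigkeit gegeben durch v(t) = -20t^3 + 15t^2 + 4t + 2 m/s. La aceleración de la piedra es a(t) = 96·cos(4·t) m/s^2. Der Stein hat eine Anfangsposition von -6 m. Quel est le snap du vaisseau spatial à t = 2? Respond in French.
Pour résoudre ceci, nous devons prendre 2 dérivées de notre équation de l'accélération a(t) = -100·t^3 - 12·t^2 - 30·t + 10. La dérivée de l'accélération donne le jerk: j(t) = -300·t^2 - 24·t - 30. La dérivée du jerk donne le snap: s(t) = -600·t - 24. De l'équation du snap s(t) = -600·t - 24, nous substituons t = 2 pour obtenir s = -1224.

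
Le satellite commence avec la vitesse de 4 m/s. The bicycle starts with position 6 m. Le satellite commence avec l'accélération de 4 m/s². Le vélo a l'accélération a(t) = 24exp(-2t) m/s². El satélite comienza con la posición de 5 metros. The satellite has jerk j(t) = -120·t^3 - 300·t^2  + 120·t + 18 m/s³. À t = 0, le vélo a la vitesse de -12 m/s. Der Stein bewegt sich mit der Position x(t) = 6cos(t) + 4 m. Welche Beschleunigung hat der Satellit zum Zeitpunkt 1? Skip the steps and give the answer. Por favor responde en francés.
a(1) = -48.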